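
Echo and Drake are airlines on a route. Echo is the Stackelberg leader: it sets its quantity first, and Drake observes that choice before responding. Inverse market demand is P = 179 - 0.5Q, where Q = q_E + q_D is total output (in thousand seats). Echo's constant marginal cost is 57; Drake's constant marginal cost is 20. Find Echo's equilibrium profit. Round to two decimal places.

Solve by backward induction. Given q_E, the follower Drake maximises π_D = (179 - (1/2)q_E - (1/2)q_D)q_D - 20q_D.
Setting the follower's marginal profit to zero, 159 - (1/2)q_E - q_D = 0, i.e. q_D = (159 - (1/2)q_E).
Echo substitutes q_D(q_E) into its own profit: π_E = q_E(179 - (1/2)q_E - (159 - (1/2)q_E)/2) - 57q_E = (199/2 - (1/4)q_E)q_E - 57q_E.
The leader's first-order condition 85/2 - (1/2)q_E = 0 yields q_E = 85.
Then q_D = (159 - (1/2)·85) = 233/2.
Price P = 179 - (1/2)·(403/2) = 313/4.
Echo's profit: (313/4 - 57)·85 = 1806.2500.

1806.25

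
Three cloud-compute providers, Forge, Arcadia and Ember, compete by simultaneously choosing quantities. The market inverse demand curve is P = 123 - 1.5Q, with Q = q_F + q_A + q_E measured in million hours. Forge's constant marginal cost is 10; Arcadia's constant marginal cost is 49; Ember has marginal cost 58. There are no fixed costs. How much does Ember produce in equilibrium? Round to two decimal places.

1.33

Forge's profit: π_F = (123 - 1.5Q)q_F - (10q_F). Setting ∂π_F/∂q_F = 0: 113 - 3q_F - (3/2)(q_A + q_E) = 0.
Arcadia's first-order condition: 74 - 3q_A - (3/2)(q_F + q_E) = 0.
Ember's profit: π_E = (123 - 1.5Q)q_E - (58q_E). Setting ∂π_E/∂q_E = 0: 65 - 3q_E - (3/2)(q_F + q_A) = 0.
Summing all 3 equations gives 252 − 6Q = 0, hence Q = 42.
Back-substituting: q_F = (113 − 63)/(3/2) = 100/3, q_A = (74 − 63)/(3/2) = 22/3, q_E = (65 − 63)/(3/2) = 4/3.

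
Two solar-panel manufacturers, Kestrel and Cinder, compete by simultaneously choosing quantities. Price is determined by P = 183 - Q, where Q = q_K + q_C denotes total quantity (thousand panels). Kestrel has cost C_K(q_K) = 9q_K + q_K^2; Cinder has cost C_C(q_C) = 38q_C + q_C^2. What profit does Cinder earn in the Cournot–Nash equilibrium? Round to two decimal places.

1465.21

Kestrel's profit: π_K = (183 - Q)q_K - (9q_K + q_K²). Setting ∂π_K/∂q_K = 0: 174 - 4q_K - (q_C) = 0.
Cinder's profit: π_C = (183 - Q)q_C - (38q_C + q_C²). Setting ∂π_C/∂q_C = 0: 145 - 4q_C - (q_K) = 0.
Best responses: q_K = (174 - q_C)/4, q_C = (145 - q_K)/4.
Solving the pair: q_K = 551/15, q_C = 406/15.
Price P = 183 - 319/5 = 596/5.
Cinder's profit: (596/5)·(406/15) - 38·(406/15) - (406/15)² = 1465.2089.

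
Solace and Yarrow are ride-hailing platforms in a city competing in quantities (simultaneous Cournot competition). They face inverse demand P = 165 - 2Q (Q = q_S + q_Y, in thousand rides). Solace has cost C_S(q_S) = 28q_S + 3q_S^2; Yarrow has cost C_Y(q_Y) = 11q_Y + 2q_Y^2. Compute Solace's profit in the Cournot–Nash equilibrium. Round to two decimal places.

Solace's profit: π_S = (165 - 2Q)q_S - (28q_S + 3q_S²). Setting ∂π_S/∂q_S = 0: 137 - 10q_S - 2(q_Y) = 0.
Yarrow's first-order condition: 154 - 8q_Y - 2(q_S) = 0.
Rearranging gives the reaction functions q_S = (137 - 2q_Y)/10 and q_Y = (154 - 2q_S)/8.
Substituting one into the other gives q_S = 197/19 and q_Y = 633/38.
Price P = 165 - 2·(1027/38) = 110.9474.
Solace's profit: 110.9474·(197/19) - 28·(197/19) - 3(197/19)² = 537.5208.

537.52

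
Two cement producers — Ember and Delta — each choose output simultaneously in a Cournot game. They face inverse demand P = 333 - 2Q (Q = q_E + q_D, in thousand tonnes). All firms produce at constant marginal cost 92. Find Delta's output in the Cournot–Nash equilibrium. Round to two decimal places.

Each firm earns π_i = (333 - 2Q)q_i - 92q_i.
Setting ∂π_i/∂q_i = 0 with rivals' quantities fixed: 241 - 4q_i - 2q_j = 0.
By symmetry each firm produces the same amount; substituting q_j = q_i yields q_i = 241/6.

40.17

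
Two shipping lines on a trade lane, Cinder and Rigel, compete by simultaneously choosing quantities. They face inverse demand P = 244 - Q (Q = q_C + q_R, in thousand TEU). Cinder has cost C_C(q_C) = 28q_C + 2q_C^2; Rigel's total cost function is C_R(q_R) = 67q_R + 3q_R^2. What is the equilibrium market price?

193

Cinder's profit: π_C = (244 - Q)q_C - (28q_C + 2q_C²). Setting ∂π_C/∂q_C = 0: 216 - 6q_C - (q_R) = 0.
Rigel's profit: π_R = (244 - Q)q_R - (67q_R + 3q_R²). Setting ∂π_R/∂q_R = 0: 177 - 8q_R - (q_C) = 0.
So q_C = (216 - q_R)/6 and q_R = (177 - q_C)/8.
Substituting one into the other gives q_C = 33 and q_R = 18.
Total output Q = 51, so price P = 244 - 51 = 193.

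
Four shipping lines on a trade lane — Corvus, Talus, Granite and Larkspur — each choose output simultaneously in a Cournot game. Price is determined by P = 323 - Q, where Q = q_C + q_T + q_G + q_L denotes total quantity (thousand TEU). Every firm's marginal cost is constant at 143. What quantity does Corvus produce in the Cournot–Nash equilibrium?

Each firm earns π_i = (323 - Q)q_i - 143q_i.
First-order condition (treating rivals' output as given): 180 - 2q_i - Σ_{j≠i} q_j = 0.
With identical firms every q_j equals q_i, so Σ_{j≠i} q_j = 3q_i and 180 = 5q_i, giving q_i = 36.

36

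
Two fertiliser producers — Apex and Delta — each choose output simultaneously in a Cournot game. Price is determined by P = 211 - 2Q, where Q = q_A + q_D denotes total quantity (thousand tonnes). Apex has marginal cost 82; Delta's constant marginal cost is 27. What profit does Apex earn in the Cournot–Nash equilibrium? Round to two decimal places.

304.22

Apex's profit: π_A = (211 - 2Q)q_A - (82q_A). Setting ∂π_A/∂q_A = 0: 129 - 4q_A - 2(q_D) = 0.
Delta's first-order condition: 184 - 4q_D - 2(q_A) = 0.
Best responses: q_A = (129 - 2q_D)/4, q_D = (184 - 2q_A)/4.
Solving the pair: q_A = 37/3, q_D = 239/6.
Price P = 211 - 2·(313/6) = 320/3.
Apex's profit: (320/3 - 82)·(37/3) = 304.2222.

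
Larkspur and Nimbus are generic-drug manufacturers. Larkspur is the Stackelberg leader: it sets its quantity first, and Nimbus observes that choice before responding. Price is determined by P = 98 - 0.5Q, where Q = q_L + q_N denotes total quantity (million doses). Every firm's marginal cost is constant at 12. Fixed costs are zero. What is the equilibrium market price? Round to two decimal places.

33.50

Solve by backward induction. Given q_L, the follower Nimbus maximises π_N = (98 - (1/2)q_L - (1/2)q_N)q_N - 12q_N.
∂π_N/∂q_N = 86 - (1/2)q_L - q_N = 0 gives the reaction function q_N = (86 - (1/2)q_L).
The leader anticipates this reaction. Substituting into P = 98 - 0.5Q gives P = 55 - (1/4)q_L, so π_L = (55 - (1/4)q_L)q_L - 12q_L.
Leader FOC: 43 - (1/2)q_L = 0, so q_L = 86.
Then q_N = (86 - (1/2)·86) = 43.
Total output Q = 129, so price P = 98 - (1/2)·129 = 67/2.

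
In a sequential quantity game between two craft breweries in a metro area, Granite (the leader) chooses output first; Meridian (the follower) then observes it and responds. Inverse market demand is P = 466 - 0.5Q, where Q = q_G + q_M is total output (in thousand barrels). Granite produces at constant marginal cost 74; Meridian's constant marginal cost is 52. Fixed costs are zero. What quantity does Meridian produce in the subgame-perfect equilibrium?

229

The follower Meridian best-responds to any q_G: π_M = (466 - 0.5Q)q_M - 52q_M.
∂π_M/∂q_M = 414 - (1/2)q_G - q_M = 0 gives the reaction function q_M = (414 - (1/2)q_G).
The leader anticipates this reaction. Substituting into P = 466 - 0.5Q gives P = 259 - (1/4)q_G, so π_G = (259 - (1/4)q_G)q_G - 74q_G.
The leader's first-order condition 185 - (1/2)q_G = 0 yields q_G = 370.
Then q_M = (414 - (1/2)·370) = 229.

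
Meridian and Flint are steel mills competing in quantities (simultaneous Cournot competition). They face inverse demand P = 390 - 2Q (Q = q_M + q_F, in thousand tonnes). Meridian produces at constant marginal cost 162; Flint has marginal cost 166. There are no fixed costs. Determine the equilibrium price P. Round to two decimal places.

Meridian's profit: π_M = (390 - 2Q)q_M - (162q_M). Setting ∂π_M/∂q_M = 0: 228 - 4q_M - 2(q_F) = 0.
Flint's profit: π_F = (390 - 2Q)q_F - (166q_F). Setting ∂π_F/∂q_F = 0: 224 - 4q_F - 2(q_M) = 0.
So q_M = (228 - 2q_F)/4 and q_F = (224 - 2q_M)/4.
Substituting one into the other gives q_M = 116/3 and q_F = 110/3.
Total output Q = 226/3, so price P = 390 - 2·(226/3) = 718/3.

239.33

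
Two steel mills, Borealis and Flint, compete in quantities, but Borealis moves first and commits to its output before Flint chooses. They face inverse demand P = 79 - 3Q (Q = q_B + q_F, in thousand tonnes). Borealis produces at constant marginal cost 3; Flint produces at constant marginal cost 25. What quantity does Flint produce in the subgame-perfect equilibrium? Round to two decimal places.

0.83

The follower Flint best-responds to any q_B: π_F = (79 - 3Q)q_F - 25q_F.
Follower FOC: 54 - 3q_B - 6q_F = 0, so q_F(q_B) = (54 - 3q_B)/6.
Borealis substitutes q_F(q_B) into its own profit: π_B = q_B(79 - 3q_B - (54 - 3q_B)/2) - 3q_B = (52 - (3/2)q_B)q_B - 3q_B.
The leader's first-order condition 49 - 3q_B = 0 yields q_B = 49/3.
Then q_F = (54 - 3·(49/3))/6 = 5/6.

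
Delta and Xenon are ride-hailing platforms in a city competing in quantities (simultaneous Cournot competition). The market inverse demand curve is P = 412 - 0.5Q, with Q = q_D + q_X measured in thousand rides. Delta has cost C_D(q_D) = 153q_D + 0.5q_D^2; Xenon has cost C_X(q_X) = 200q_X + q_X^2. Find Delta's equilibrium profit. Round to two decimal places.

Delta's profit: π_D = (412 - 0.5Q)q_D - (153q_D + (1/2)q_D²). Setting ∂π_D/∂q_D = 0: 259 - 2q_D - (1/2)(q_X) = 0.
Xenon's first-order condition: 212 - 3q_X - (1/2)(q_D) = 0.
Best responses: q_D = (259 - (1/2)q_X)/2, q_X = (212 - (1/2)q_D)/3.
Solving the pair: q_D = 116.6957, q_X = 1178/23.
Price P = 412 - (1/2)·167.9130 = 328.0435.
Delta's profit: 328.0435·116.6957 - 153·116.6957 - (1/2)·116.6957² = 13617.8752.

13617.88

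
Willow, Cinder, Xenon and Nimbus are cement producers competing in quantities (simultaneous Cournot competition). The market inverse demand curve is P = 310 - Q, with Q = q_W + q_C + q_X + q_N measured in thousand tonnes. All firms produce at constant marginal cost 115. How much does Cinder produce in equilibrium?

A representative firm's profit is π_i = q_i(310 - Q) - 115q_i.
First-order condition (treating rivals' output as given): 195 - 2q_i - Σ_{j≠i} q_j = 0.
With identical firms every q_j equals q_i, so Σ_{j≠i} q_j = 3q_i and 195 = 5q_i, giving q_i = 39.

39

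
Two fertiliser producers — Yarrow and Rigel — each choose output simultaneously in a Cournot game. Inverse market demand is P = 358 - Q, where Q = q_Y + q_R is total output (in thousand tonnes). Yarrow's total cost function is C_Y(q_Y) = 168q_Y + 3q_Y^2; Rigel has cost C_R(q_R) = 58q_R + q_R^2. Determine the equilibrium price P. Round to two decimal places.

Yarrow's profit: π_Y = (358 - Q)q_Y - (168q_Y + 3q_Y²). Setting ∂π_Y/∂q_Y = 0: 190 - 8q_Y - (q_R) = 0.
Rigel's profit: π_R = (358 - Q)q_R - (58q_R + q_R²). Setting ∂π_R/∂q_R = 0: 300 - 4q_R - (q_Y) = 0.
Rearranging gives the reaction functions q_Y = (190 - q_R)/8 and q_R = (300 - q_Y)/4.
Solving the pair: q_Y = 460/31, q_R = 71.2903.
Total output Q = 86.1290, so price P = 358 - 86.1290 = 271.8710.

271.87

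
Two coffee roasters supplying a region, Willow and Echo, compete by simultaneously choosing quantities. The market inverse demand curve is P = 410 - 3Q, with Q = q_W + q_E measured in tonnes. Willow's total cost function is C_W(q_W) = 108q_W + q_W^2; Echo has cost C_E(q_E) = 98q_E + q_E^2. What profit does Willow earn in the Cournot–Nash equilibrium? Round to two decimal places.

Willow's profit: π_W = (410 - 3Q)q_W - (108q_W + q_W²). Setting ∂π_W/∂q_W = 0: 302 - 8q_W - 3(q_E) = 0.
Echo's first-order condition: 312 - 8q_E - 3(q_W) = 0.
Rearranging gives the reaction functions q_W = (302 - 3q_E)/8 and q_E = (312 - 3q_W)/8.
Solving the pair: q_W = 296/11, q_E = 318/11.
Price P = 410 - 3·(614/11) = 242.5455.
Willow's profit: 242.5455·(296/11) - 108·(296/11) - (296/11)² = 2896.3967.

2896.40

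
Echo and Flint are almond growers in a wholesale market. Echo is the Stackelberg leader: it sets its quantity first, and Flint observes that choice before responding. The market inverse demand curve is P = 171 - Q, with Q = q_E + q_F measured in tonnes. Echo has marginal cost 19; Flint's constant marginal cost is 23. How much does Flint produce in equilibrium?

35

Solve by backward induction. Given q_E, the follower Flint maximises π_F = (171 - q_E - q_F)q_F - 23q_F.
∂π_F/∂q_F = 148 - q_E - 2q_F = 0 gives the reaction function q_F = (148 - q_E)/2.
The leader anticipates this reaction. Substituting into P = 171 - Q gives P = 97 - (1/2)q_E, so π_E = (97 - (1/2)q_E)q_E - 19q_E.
Maximising: ∂π_E/∂q_E = 78 - q_E = 0, giving q_E = 78.
Then q_F = (148 - 78)/2 = 35.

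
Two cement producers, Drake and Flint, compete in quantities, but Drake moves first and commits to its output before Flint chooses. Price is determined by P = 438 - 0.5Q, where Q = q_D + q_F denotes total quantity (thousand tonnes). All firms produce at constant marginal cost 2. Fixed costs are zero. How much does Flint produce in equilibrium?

Solve by backward induction. Given q_D, the follower Flint maximises π_F = (438 - (1/2)q_D - (1/2)q_F)q_F - 2q_F.
∂π_F/∂q_F = 436 - (1/2)q_D - q_F = 0 gives the reaction function q_F = (436 - (1/2)q_D).
Drake substitutes q_F(q_D) into its own profit: π_D = q_D(438 - (1/2)q_D - (436 - (1/2)q_D)/2) - 2q_D = (220 - (1/4)q_D)q_D - 2q_D.
Maximising: ∂π_D/∂q_D = 218 - (1/2)q_D = 0, giving q_D = 436.
Then q_F = (436 - (1/2)·436) = 218.

218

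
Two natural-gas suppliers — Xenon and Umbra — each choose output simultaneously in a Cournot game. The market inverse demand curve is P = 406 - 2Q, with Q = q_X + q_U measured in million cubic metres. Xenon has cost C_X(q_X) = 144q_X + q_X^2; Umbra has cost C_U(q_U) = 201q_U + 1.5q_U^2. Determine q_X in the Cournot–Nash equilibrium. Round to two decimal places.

37.47

Xenon's profit: π_X = (406 - 2Q)q_X - (144q_X + q_X²). Setting ∂π_X/∂q_X = 0: 262 - 6q_X - 2(q_U) = 0.
Umbra's first-order condition: 205 - 7q_U - 2(q_X) = 0.
So q_X = (262 - 2q_U)/6 and q_U = (205 - 2q_X)/7.
Substituting one into the other gives q_X = 712/19 and q_U = 353/19.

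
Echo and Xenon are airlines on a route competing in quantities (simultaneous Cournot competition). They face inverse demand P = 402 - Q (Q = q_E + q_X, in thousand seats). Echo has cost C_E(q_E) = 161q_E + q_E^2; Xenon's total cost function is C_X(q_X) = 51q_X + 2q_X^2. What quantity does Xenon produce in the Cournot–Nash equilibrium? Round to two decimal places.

50.57

Echo's profit: π_E = (402 - Q)q_E - (161q_E + q_E²). Setting ∂π_E/∂q_E = 0: 241 - 4q_E - (q_X) = 0.
Xenon's profit: π_X = (402 - Q)q_X - (51q_X + 2q_X²). Setting ∂π_X/∂q_X = 0: 351 - 6q_X - (q_E) = 0.
So q_E = (241 - q_X)/4 and q_X = (351 - q_E)/6.
Substituting one into the other gives q_E = 1095/23 and q_X = 1163/23.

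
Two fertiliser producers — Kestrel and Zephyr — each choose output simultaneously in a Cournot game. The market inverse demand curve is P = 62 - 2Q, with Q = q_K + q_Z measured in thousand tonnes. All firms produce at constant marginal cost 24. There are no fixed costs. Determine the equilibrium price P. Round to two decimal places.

36.67

Each firm earns π_i = (62 - 2Q)q_i - 24q_i.
Setting ∂π_i/∂q_i = 0 with rivals' quantities fixed: 38 - 4q_i - 2q_j = 0.
With identical firms every q_j equals q_i, so q_j = q_i and 38 = 6q_i, giving q_i = 19/3.
Total output Q = 38/3, so price P = 62 - 2·(38/3) = 110/3.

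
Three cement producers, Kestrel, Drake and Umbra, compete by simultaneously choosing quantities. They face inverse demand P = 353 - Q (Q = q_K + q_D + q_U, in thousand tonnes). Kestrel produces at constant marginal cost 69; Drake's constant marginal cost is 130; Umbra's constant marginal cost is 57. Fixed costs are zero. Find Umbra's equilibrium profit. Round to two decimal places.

9072.56

Kestrel's profit: π_K = (353 - Q)q_K - (69q_K). Setting ∂π_K/∂q_K = 0: 284 - 2q_K - (q_D + q_U) = 0.
Drake's profit: π_D = (353 - Q)q_D - (130q_D). Setting ∂π_D/∂q_D = 0: 223 - 2q_D - (q_K + q_U) = 0.
Umbra's first-order condition: 296 - 2q_U - (q_K + q_D) = 0.
Adding the 3 first-order conditions: 803 − 4Q = 0, so Q = 803/4.
Back-substituting: q_K = (284 − 803/4) = 333/4, q_D = (223 − 803/4) = 89/4, q_U = (296 − 803/4) = 381/4.
Price P = 353 - 803/4 = 609/4.
Umbra's profit: (609/4 - 57)·(381/4) = 9072.5625.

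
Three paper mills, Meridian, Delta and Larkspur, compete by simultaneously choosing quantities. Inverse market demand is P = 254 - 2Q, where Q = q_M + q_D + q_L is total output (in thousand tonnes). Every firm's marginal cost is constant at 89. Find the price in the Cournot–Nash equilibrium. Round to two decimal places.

Each firm earns π_i = (254 - 2Q)q_i - 89q_i.
Setting ∂π_i/∂q_i = 0 with rivals' quantities fixed: 165 - 4q_i - 2·Σ_{j≠i} q_j = 0.
By symmetry each firm produces the same amount; substituting Σ_{j≠i} q_j = 2q_i yields q_i = 165/8.
Total output Q = 495/8, so price P = 254 - 2·(495/8) = 521/4.

130.25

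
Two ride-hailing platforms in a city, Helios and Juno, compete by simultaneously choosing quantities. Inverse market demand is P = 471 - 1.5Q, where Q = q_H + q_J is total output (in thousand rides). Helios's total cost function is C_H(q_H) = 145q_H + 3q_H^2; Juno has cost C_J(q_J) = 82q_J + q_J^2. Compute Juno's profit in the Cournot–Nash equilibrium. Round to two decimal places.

12410.17

Helios's profit: π_H = (471 - 1.5Q)q_H - (145q_H + 3q_H²). Setting ∂π_H/∂q_H = 0: 326 - 9q_H - (3/2)(q_J) = 0.
Juno's first-order condition: 389 - 5q_J - (3/2)(q_H) = 0.
Best responses: q_H = (326 - (3/2)q_J)/9, q_J = (389 - (3/2)q_H)/5.
Solving the pair: q_H = 24.4795, q_J = 70.4561.
Price P = 471 - (3/2)·94.9357 = 328.5965.
Juno's profit: 328.5965·70.4561 - 82·70.4561 - 70.4561² = 12410.1693.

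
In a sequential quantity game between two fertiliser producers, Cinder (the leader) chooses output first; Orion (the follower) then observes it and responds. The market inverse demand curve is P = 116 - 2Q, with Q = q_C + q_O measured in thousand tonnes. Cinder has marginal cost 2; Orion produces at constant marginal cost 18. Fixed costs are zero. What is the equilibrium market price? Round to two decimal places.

The follower Orion best-responds to any q_C: π_O = (116 - 2Q)q_O - 18q_O.
Setting the follower's marginal profit to zero, 98 - 2q_C - 4q_O = 0, i.e. q_O = (98 - 2q_C)/4.
Cinder substitutes q_O(q_C) into its own profit: π_C = q_C(116 - 2q_C - (98 - 2q_C)/2) - 2q_C = (67 - q_C)q_C - 2q_C.
The leader's first-order condition 65 - 2q_C = 0 yields q_C = 65/2.
Then q_O = (98 - 2·(65/2))/4 = 33/4.
Total output Q = 163/4, so price P = 116 - 2·(163/4) = 69/2.

34.50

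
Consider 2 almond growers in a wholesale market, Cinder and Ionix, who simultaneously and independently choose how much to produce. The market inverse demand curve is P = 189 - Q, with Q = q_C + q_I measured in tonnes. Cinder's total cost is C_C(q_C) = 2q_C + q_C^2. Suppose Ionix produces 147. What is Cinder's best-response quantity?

10

With the rival's output fixed at 147, Cinder's profit is π_C = (189 - 147 - q_C)q_C - (2q_C + q_C²) = (42 - q_C)q_C - (2q_C + q_C²).
∂π_C/∂q_C = 40 - 4q_C = 0, so q_C = 10.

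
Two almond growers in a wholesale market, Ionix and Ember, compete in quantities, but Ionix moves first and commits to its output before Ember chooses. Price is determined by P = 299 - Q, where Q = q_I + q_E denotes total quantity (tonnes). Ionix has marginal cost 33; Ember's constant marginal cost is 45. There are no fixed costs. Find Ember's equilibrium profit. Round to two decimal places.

Solve by backward induction. Given q_I, the follower Ember maximises π_E = (299 - q_I - q_E)q_E - 45q_E.
∂π_E/∂q_E = 254 - q_I - 2q_E = 0 gives the reaction function q_E = (254 - q_I)/2.
The leader anticipates this reaction. Substituting into P = 299 - Q gives P = 172 - (1/2)q_I, so π_I = (172 - (1/2)q_I)q_I - 33q_I.
Leader FOC: 139 - q_I = 0, so q_I = 139.
Then q_E = (254 - 139)/2 = 115/2.
Price P = 299 - 393/2 = 205/2.
Ember's profit: (205/2 - 45)·(115/2) = 3306.2500.

3306.25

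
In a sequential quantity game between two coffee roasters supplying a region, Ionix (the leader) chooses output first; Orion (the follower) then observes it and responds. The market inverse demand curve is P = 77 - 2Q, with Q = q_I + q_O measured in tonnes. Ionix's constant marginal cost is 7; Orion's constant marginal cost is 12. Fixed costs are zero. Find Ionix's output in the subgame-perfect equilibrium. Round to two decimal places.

Solve by backward induction. Given q_I, the follower Orion maximises π_O = (77 - 2q_I - 2q_O)q_O - 12q_O.
Follower FOC: 65 - 2q_I - 4q_O = 0, so q_O(q_I) = (65 - 2q_I)/4.
Ionix substitutes q_O(q_I) into its own profit: π_I = q_I(77 - 2q_I - (65 - 2q_I)/2) - 7q_I = (89/2 - q_I)q_I - 7q_I.
The leader's first-order condition 75/2 - 2q_I = 0 yields q_I = 75/4.
Then q_O = (65 - 2·(75/4))/4 = 55/8.

18.75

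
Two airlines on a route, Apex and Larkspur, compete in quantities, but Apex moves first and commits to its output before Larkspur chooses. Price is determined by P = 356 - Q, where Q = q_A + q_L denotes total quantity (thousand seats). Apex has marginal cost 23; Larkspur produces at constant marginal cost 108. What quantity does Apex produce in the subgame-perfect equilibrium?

209

The follower Larkspur best-responds to any q_A: π_L = (356 - Q)q_L - 108q_L.
∂π_L/∂q_L = 248 - q_A - 2q_L = 0 gives the reaction function q_L = (248 - q_A)/2.
Apex substitutes q_L(q_A) into its own profit: π_A = q_A(356 - q_A - (248 - q_A)/2) - 23q_A = (232 - (1/2)q_A)q_A - 23q_A.
Leader FOC: 209 - q_A = 0, so q_A = 209.
Then q_L = (248 - 209)/2 = 39/2.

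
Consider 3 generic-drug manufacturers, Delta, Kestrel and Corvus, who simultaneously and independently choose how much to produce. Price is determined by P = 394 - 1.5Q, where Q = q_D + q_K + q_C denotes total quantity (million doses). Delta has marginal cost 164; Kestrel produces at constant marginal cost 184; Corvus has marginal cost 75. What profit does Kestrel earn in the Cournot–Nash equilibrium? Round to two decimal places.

273.38

Delta's profit: π_D = (394 - 1.5Q)q_D - (164q_D). Setting ∂π_D/∂q_D = 0: 230 - 3q_D - (3/2)(q_K + q_C) = 0.
Kestrel's profit: π_K = (394 - 1.5Q)q_K - (184q_K). Setting ∂π_K/∂q_K = 0: 210 - 3q_K - (3/2)(q_D + q_C) = 0.
Corvus's first-order condition: 319 - 3q_C - (3/2)(q_D + q_K) = 0.
Adding the 3 first-order conditions: 759 − 6Q = 0, so Q = 253/2.
Back-substituting: q_D = (230 − 759/4)/(3/2) = 161/6, q_K = (210 − 759/4)/(3/2) = 27/2, q_C = (319 − 759/4)/(3/2) = 517/6.
Price P = 394 - (3/2)·(253/2) = 817/4.
Kestrel's profit: (817/4 - 184)·(27/2) = 273.3750.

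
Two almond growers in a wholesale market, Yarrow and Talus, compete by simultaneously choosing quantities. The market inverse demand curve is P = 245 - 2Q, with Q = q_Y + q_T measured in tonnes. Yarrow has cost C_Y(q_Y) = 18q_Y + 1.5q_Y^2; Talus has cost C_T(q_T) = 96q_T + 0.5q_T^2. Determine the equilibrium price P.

Yarrow's profit: π_Y = (245 - 2Q)q_Y - (18q_Y + (3/2)q_Y²). Setting ∂π_Y/∂q_Y = 0: 227 - 7q_Y - 2(q_T) = 0.
Talus's first-order condition: 149 - 5q_T - 2(q_Y) = 0.
So q_Y = (227 - 2q_T)/7 and q_T = (149 - 2q_Y)/5.
Solving the pair: q_Y = 27, q_T = 19.
Total output Q = 46, so price P = 245 - 2·46 = 153.

153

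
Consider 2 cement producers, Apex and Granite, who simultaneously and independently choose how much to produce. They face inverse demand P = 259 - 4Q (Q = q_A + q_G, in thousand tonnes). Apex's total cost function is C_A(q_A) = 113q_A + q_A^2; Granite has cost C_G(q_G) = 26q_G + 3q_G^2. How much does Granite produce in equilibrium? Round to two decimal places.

14.08

Apex's profit: π_A = (259 - 4Q)q_A - (113q_A + q_A²). Setting ∂π_A/∂q_A = 0: 146 - 10q_A - 4(q_G) = 0.
Granite's profit: π_G = (259 - 4Q)q_G - (26q_G + 3q_G²). Setting ∂π_G/∂q_G = 0: 233 - 14q_G - 4(q_A) = 0.
Rearranging gives the reaction functions q_A = (146 - 4q_G)/10 and q_G = (233 - 4q_A)/14.
Substituting one into the other gives q_A = 278/31 and q_G = 873/62.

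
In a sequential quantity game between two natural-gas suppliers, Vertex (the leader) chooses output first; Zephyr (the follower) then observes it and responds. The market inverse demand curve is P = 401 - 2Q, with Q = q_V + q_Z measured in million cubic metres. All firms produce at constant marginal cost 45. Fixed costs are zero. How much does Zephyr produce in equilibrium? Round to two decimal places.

Solve by backward induction. Given q_V, the follower Zephyr maximises π_Z = (401 - 2q_V - 2q_Z)q_Z - 45q_Z.
Follower FOC: 356 - 2q_V - 4q_Z = 0, so q_Z(q_V) = (356 - 2q_V)/4.
Vertex substitutes q_Z(q_V) into its own profit: π_V = q_V(401 - 2q_V - (356 - 2q_V)/2) - 45q_V = (223 - q_V)q_V - 45q_V.
Leader FOC: 178 - 2q_V = 0, so q_V = 89.
Then q_Z = (356 - 2·89)/4 = 89/2.

44.50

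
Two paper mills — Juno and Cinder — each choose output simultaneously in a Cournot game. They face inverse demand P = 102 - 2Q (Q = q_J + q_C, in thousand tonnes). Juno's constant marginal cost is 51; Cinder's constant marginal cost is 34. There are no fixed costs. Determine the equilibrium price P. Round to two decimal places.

Juno's profit: π_J = (102 - 2Q)q_J - (51q_J). Setting ∂π_J/∂q_J = 0: 51 - 4q_J - 2(q_C) = 0.
Cinder's first-order condition: 68 - 4q_C - 2(q_J) = 0.
Rearranging gives the reaction functions q_J = (51 - 2q_C)/4 and q_C = (68 - 2q_J)/4.
Solving the pair: q_J = 17/3, q_C = 85/6.
Total output Q = 119/6, so price P = 102 - 2·(119/6) = 187/3.

62.33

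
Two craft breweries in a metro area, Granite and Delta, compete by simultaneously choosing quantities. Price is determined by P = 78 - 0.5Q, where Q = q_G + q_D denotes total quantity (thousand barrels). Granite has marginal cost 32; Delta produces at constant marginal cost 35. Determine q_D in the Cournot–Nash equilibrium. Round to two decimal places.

Granite's profit: π_G = (78 - 0.5Q)q_G - (32q_G). Setting ∂π_G/∂q_G = 0: 46 - q_G - (1/2)(q_D) = 0.
Delta's first-order condition: 43 - q_D - (1/2)(q_G) = 0.
So q_G = (46 - (1/2)q_D) and q_D = (43 - (1/2)q_G).
Solving the pair: q_G = 98/3, q_D = 80/3.

26.67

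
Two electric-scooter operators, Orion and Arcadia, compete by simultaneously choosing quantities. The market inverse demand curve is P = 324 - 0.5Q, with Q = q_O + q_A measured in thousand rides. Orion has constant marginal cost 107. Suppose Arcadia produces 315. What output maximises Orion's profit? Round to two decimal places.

With the rival's output fixed at 315, Orion's profit is π_O = (324 - (1/2)·315 - (1/2)q_O)q_O - (107q_O) = (333/2 - (1/2)q_O)q_O - (107q_O).
∂π_O/∂q_O = 119/2 - q_O = 0, so q_O = 119/2.

59.50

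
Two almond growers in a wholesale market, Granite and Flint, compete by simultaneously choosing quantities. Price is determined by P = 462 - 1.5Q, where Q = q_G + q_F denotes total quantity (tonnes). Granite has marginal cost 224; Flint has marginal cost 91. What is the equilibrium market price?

Granite's profit: π_G = (462 - 1.5Q)q_G - (224q_G). Setting ∂π_G/∂q_G = 0: 238 - 3q_G - (3/2)(q_F) = 0.
Flint's profit: π_F = (462 - 1.5Q)q_F - (91q_F). Setting ∂π_F/∂q_F = 0: 371 - 3q_F - (3/2)(q_G) = 0.
Best responses: q_G = (238 - (3/2)q_F)/3, q_F = (371 - (3/2)q_G)/3.
Solving the pair: q_G = 70/3, q_F = 112.
Total output Q = 406/3, so price P = 462 - (3/2)·(406/3) = 259.

259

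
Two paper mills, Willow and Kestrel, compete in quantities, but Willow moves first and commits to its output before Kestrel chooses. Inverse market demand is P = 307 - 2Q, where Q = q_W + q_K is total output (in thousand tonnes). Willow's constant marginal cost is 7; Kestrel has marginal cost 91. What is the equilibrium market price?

103

The follower Kestrel best-responds to any q_W: π_K = (307 - 2Q)q_K - 91q_K.
Follower FOC: 216 - 2q_W - 4q_K = 0, so q_K(q_W) = (216 - 2q_W)/4.
The leader anticipates this reaction. Substituting into P = 307 - 2Q gives P = 199 - q_W, so π_W = (199 - q_W)q_W - 7q_W.
The leader's first-order condition 192 - 2q_W = 0 yields q_W = 96.
Then q_K = (216 - 2·96)/4 = 6.
Total output Q = 102, so price P = 307 - 2·102 = 103.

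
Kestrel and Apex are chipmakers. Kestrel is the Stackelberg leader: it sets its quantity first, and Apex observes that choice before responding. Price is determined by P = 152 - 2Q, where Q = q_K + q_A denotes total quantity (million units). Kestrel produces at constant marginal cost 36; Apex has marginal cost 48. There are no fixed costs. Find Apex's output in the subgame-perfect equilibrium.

10

The follower Apex best-responds to any q_K: π_A = (152 - 2Q)q_A - 48q_A.
∂π_A/∂q_A = 104 - 2q_K - 4q_A = 0 gives the reaction function q_A = (104 - 2q_K)/4.
Kestrel substitutes q_A(q_K) into its own profit: π_K = q_K(152 - 2q_K - (104 - 2q_K)/2) - 36q_K = (100 - q_K)q_K - 36q_K.
Maximising: ∂π_K/∂q_K = 64 - 2q_K = 0, giving q_K = 32.
Then q_A = (104 - 2·32)/4 = 10.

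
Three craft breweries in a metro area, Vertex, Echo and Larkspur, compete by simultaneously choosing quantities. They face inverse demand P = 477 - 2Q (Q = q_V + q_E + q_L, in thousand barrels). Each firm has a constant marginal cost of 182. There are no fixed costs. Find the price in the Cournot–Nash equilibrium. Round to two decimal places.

255.75

Each firm earns π_i = (477 - 2Q)q_i - 182q_i.
Setting ∂π_i/∂q_i = 0 with rivals' quantities fixed: 295 - 4q_i - 2·Σ_{j≠i} q_j = 0.
With identical firms every q_j equals q_i, so Σ_{j≠i} q_j = 2q_i and 295 = 8q_i, giving q_i = 295/8.
Total output Q = 885/8, so price P = 477 - 2·(885/8) = 1023/4.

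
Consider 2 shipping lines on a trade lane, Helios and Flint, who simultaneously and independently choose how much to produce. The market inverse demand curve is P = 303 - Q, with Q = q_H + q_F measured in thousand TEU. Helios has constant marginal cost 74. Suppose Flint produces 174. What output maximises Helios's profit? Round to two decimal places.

With the rival's output fixed at 174, Helios's profit is π_H = (303 - 174 - q_H)q_H - (74q_H) = (129 - q_H)q_H - (74q_H).
∂π_H/∂q_H = 55 - 2q_H = 0, so q_H = 55/2.

27.50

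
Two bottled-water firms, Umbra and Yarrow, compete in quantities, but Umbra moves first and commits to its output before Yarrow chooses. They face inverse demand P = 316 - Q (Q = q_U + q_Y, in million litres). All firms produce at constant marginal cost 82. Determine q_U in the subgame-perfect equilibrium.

Solve by backward induction. Given q_U, the follower Yarrow maximises π_Y = (316 - q_U - q_Y)q_Y - 82q_Y.
∂π_Y/∂q_Y = 234 - q_U - 2q_Y = 0 gives the reaction function q_Y = (234 - q_U)/2.
The leader anticipates this reaction. Substituting into P = 316 - Q gives P = 199 - (1/2)q_U, so π_U = (199 - (1/2)q_U)q_U - 82q_U.
The leader's first-order condition 117 - q_U = 0 yields q_U = 117.
Then q_Y = (234 - 117)/2 = 117/2.

117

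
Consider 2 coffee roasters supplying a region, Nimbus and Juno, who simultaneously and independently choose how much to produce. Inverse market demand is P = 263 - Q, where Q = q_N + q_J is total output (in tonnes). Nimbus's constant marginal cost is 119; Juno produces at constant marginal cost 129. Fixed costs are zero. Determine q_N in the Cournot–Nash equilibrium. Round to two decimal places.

51.33

Nimbus's profit: π_N = (263 - Q)q_N - (119q_N). Setting ∂π_N/∂q_N = 0: 144 - 2q_N - (q_J) = 0.
Juno's profit: π_J = (263 - Q)q_J - (129q_J). Setting ∂π_J/∂q_J = 0: 134 - 2q_J - (q_N) = 0.
Rearranging gives the reaction functions q_N = (144 - q_J)/2 and q_J = (134 - q_N)/2.
Solving the pair: q_N = 154/3, q_J = 124/3.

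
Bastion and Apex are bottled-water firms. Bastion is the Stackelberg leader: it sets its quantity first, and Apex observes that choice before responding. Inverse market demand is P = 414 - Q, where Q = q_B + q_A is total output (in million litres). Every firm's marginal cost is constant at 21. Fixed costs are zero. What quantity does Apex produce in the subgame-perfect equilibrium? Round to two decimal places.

Solve by backward induction. Given q_B, the follower Apex maximises π_A = (414 - q_B - q_A)q_A - 21q_A.
∂π_A/∂q_A = 393 - q_B - 2q_A = 0 gives the reaction function q_A = (393 - q_B)/2.
Bastion substitutes q_A(q_B) into its own profit: π_B = q_B(414 - q_B - (393 - q_B)/2) - 21q_B = (435/2 - (1/2)q_B)q_B - 21q_B.
The leader's first-order condition 393/2 - q_B = 0 yields q_B = 393/2.
Then q_A = (393 - 393/2)/2 = 393/4.

98.25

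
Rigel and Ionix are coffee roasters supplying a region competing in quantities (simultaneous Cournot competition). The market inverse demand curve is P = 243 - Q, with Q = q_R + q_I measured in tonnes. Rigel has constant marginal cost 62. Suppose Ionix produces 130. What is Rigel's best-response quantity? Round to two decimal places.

25.50

With the rival's output fixed at 130, Rigel's profit is π_R = (243 - 130 - q_R)q_R - (62q_R) = (113 - q_R)q_R - (62q_R).
∂π_R/∂q_R = 51 - 2q_R = 0, so q_R = 51/2.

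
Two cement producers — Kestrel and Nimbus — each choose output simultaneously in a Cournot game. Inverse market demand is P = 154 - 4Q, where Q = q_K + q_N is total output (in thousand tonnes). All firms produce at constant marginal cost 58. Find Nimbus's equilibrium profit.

A representative firm's profit is π_i = q_i(154 - 4Q) - 58q_i.
Setting ∂π_i/∂q_i = 0 with rivals' quantities fixed: 96 - 8q_i - 4q_j = 0.
With identical firms every q_j equals q_i, so q_j = q_i and 96 = 12q_i, giving q_i = 8.
Price P = 154 - 4·16 = 90.
Nimbus's profit: (90 - 58)·8 = 256.

256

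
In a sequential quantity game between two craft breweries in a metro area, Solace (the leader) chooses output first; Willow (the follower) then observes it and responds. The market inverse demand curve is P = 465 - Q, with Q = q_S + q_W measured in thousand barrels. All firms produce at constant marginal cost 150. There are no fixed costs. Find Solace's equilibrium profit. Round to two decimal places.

12403.13

The follower Willow best-responds to any q_S: π_W = (465 - Q)q_W - 150q_W.
Setting the follower's marginal profit to zero, 315 - q_S - 2q_W = 0, i.e. q_W = (315 - q_S)/2.
The leader anticipates this reaction. Substituting into P = 465 - Q gives P = 615/2 - (1/2)q_S, so π_S = (615/2 - (1/2)q_S)q_S - 150q_S.
The leader's first-order condition 315/2 - q_S = 0 yields q_S = 315/2.
Then q_W = (315 - 315/2)/2 = 315/4.
Price P = 465 - 945/4 = 915/4.
Solace's profit: (915/4 - 150)·(315/2) = 12403.1250.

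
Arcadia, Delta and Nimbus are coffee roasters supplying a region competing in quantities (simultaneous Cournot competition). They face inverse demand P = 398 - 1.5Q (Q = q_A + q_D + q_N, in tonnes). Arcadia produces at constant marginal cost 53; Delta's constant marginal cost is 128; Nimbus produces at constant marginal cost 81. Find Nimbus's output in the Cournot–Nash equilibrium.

56

Arcadia's profit: π_A = (398 - 1.5Q)q_A - (53q_A). Setting ∂π_A/∂q_A = 0: 345 - 3q_A - (3/2)(q_D + q_N) = 0.
Delta's first-order condition: 270 - 3q_D - (3/2)(q_A + q_N) = 0.
Nimbus's first-order condition: 317 - 3q_N - (3/2)(q_A + q_D) = 0.
Summing all 3 equations gives 932 − 6Q = 0, hence Q = 466/3.
Back-substituting: q_A = (345 − 233)/(3/2) = 224/3, q_D = (270 − 233)/(3/2) = 74/3, q_N = (317 − 233)/(3/2) = 56.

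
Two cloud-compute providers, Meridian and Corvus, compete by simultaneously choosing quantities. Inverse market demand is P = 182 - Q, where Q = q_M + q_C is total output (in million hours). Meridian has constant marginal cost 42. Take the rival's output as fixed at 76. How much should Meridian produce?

32

With the rival's output fixed at 76, Meridian's profit is π_M = (182 - 76 - q_M)q_M - (42q_M) = (106 - q_M)q_M - (42q_M).
∂π_M/∂q_M = 64 - 2q_M = 0, so q_M = 32.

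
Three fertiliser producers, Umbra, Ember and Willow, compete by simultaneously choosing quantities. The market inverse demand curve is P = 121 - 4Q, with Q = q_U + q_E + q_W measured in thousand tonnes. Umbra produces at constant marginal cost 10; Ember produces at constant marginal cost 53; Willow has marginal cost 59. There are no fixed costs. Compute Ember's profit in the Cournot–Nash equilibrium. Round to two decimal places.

Umbra's profit: π_U = (121 - 4Q)q_U - (10q_U). Setting ∂π_U/∂q_U = 0: 111 - 8q_U - 4(q_E + q_W) = 0.
Ember's first-order condition: 68 - 8q_E - 4(q_U + q_W) = 0.
Willow's profit: π_W = (121 - 4Q)q_W - (59q_W). Setting ∂π_W/∂q_W = 0: 62 - 8q_W - 4(q_U + q_E) = 0.
Summing all 3 equations gives 241 − 16Q = 0, hence Q = 241/16.
Back-substituting: q_U = (111 − 241/4)/4 = 203/16, q_E = (68 − 241/4)/4 = 31/16, q_W = (62 − 241/4)/4 = 7/16.
Price P = 121 - 4·(241/16) = 243/4.
Ember's profit: (243/4 - 53)·(31/16) = 961/64.

15.02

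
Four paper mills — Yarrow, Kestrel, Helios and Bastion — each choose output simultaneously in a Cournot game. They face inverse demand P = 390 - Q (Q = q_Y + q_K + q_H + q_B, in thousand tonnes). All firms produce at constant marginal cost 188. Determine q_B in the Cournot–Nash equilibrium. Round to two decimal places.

A representative firm's profit is π_i = q_i(390 - Q) - 188q_i.
First-order condition (treating rivals' output as given): 202 - 2q_i - Σ_{j≠i} q_j = 0.
With identical firms every q_j equals q_i, so Σ_{j≠i} q_j = 3q_i and 202 = 5q_i, giving q_i = 202/5.

40.40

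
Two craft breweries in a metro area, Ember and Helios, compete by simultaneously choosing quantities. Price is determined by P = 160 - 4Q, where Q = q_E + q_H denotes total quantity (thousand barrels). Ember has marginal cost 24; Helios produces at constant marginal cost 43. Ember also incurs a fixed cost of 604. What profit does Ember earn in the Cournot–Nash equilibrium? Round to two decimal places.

Ember's profit: π_E = (160 - 4Q)q_E - (24q_E). Setting ∂π_E/∂q_E = 0: 136 - 8q_E - 4(q_H) = 0.
Helios's first-order condition: 117 - 8q_H - 4(q_E) = 0.
So q_E = (136 - 4q_H)/8 and q_H = (117 - 4q_E)/8.
Substituting one into the other gives q_E = 155/12 and q_H = 49/6.
Price P = 160 - 4·(253/12) = 227/3.
Ember's profit: (227/3 - 24)·(155/12) - 604 = 63.3611.

63.36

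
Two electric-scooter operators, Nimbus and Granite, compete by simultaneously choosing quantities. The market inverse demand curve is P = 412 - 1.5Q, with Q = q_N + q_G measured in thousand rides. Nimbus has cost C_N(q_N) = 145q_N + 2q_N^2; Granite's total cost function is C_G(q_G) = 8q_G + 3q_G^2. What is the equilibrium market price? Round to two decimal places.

Nimbus's profit: π_N = (412 - 1.5Q)q_N - (145q_N + 2q_N²). Setting ∂π_N/∂q_N = 0: 267 - 7q_N - (3/2)(q_G) = 0.
Granite's first-order condition: 404 - 9q_G - (3/2)(q_N) = 0.
So q_N = (267 - (3/2)q_G)/7 and q_G = (404 - (3/2)q_N)/9.
Solving the pair: q_N = 29.5802, q_G = 39.9588.
Total output Q = 69.5391, so price P = 412 - (3/2)·69.5391 = 307.6914.

307.69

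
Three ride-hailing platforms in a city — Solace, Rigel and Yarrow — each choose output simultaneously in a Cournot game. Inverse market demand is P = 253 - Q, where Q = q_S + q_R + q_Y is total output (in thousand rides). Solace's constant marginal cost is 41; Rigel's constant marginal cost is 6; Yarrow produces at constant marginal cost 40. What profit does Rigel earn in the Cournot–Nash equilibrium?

6241

Solace's profit: π_S = (253 - Q)q_S - (41q_S). Setting ∂π_S/∂q_S = 0: 212 - 2q_S - (q_R + q_Y) = 0.
Rigel's profit: π_R = (253 - Q)q_R - (6q_R). Setting ∂π_R/∂q_R = 0: 247 - 2q_R - (q_S + q_Y) = 0.
Yarrow's first-order condition: 213 - 2q_Y - (q_S + q_R) = 0.
Adding the 3 conditions: 672 − 2Q − 2Q = 0, i.e. Q = 168.
Back-substituting: q_S = (212 − 168) = 44, q_R = (247 − 168) = 79, q_Y = (213 − 168) = 45.
Price P = 253 - 168 = 85.
Rigel's profit: (85 - 6)·79 = 6241.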